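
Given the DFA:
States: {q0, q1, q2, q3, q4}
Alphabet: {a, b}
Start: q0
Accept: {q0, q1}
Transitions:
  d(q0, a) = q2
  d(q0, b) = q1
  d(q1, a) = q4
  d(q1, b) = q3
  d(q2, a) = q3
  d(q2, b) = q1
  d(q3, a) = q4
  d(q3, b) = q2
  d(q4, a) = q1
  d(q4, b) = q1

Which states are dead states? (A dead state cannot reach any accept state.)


Forward reachability from each state:
  q0 -> reaches accept state q0 (live)
  q1 -> reaches accept state q1 (live)
  q2 -> reaches accept state q1 (live)
  q3 -> reaches accept state q1 (live)
  q4 -> reaches accept state q1 (live)

None (all states can reach an accept state)


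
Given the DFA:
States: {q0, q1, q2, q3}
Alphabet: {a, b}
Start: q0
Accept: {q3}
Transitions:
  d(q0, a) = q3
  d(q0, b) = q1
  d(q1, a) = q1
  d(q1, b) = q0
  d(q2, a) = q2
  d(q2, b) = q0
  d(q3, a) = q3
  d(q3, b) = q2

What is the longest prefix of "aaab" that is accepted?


Run the DFA, marking each prefix where the state is accepting:
  "" -> q0 [reject]
  "a" -> q3 [accept]
  "aa" -> q3 [accept]
  "aaa" -> q3 [accept]
  "aaab" -> q2 [reject]

"aaa"


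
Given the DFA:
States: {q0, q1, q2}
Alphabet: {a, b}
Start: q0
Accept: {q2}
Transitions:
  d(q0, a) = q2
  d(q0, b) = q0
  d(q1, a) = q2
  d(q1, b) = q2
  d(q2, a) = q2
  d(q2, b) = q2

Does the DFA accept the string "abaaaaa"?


Trace: q0 -> q2 -> q2 -> q2 -> q2 -> q2 -> q2 -> q2
Final state: q2
Accept states: {q2}

Yes, accepted (final state q2 is an accept state)


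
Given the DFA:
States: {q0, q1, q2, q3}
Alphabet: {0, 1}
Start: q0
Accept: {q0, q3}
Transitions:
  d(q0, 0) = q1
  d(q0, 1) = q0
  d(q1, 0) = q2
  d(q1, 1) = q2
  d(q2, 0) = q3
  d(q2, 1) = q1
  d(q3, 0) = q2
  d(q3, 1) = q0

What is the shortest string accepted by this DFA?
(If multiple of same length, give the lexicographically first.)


BFS by string length (lex-first path to each state shown):
  len 0: q0<-""
Found accept state at length 0.

"" (empty string)


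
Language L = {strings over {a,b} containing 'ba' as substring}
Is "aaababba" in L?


'ba' occurs at index 3

Yes, "aaababba" is in L


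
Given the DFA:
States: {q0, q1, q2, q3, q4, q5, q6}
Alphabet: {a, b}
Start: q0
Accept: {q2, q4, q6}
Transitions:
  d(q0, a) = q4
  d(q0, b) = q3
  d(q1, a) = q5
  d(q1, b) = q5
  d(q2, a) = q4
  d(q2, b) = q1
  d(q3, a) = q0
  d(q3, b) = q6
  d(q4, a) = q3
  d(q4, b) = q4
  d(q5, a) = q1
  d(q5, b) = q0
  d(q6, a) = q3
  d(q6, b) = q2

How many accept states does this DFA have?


Accept states listed: {q2, q4, q6}
Counting: q2(1) q4(2) q6(3)

3


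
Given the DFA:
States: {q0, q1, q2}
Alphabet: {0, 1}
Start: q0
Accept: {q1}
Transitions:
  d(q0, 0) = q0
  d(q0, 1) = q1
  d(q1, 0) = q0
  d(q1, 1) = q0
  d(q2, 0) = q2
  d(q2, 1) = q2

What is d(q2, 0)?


Looking up transition d(q2, 0)

q2


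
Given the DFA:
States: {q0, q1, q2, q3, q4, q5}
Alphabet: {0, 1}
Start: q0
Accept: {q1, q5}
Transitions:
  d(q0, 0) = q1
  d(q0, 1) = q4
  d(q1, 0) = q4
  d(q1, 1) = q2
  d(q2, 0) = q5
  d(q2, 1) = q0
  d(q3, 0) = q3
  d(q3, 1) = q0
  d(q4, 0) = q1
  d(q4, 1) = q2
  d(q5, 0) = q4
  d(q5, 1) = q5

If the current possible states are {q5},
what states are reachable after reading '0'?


Apply transition on '0' from each current state:
  d(q5, 0) = q4

{q4}


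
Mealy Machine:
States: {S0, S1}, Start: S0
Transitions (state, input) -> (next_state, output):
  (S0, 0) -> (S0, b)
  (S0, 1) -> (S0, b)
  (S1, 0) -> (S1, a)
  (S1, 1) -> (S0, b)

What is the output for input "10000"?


Step-by-step:
  (S0, 1) -> (S0, b)
  (S0, 0) -> (S0, b)
  (S0, 0) -> (S0, b)
  (S0, 0) -> (S0, b)
  (S0, 0) -> (S0, b)

"bbbbb"


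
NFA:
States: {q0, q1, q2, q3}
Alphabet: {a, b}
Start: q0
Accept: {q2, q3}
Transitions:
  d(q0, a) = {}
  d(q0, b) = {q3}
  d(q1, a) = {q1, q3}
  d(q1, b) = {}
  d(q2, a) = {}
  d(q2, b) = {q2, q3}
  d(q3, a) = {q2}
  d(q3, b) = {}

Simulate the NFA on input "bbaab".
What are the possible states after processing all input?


Start: {q0}
  --b--> {q3}
  --b--> {}
  --a--> {}
  --a--> {}
  --b--> {}

{} (empty set, no valid transitions)


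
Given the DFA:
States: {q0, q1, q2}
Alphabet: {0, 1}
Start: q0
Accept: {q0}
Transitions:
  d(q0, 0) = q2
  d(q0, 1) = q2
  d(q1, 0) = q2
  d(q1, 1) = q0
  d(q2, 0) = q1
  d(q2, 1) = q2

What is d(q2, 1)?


Looking up transition d(q2, 1)

q2


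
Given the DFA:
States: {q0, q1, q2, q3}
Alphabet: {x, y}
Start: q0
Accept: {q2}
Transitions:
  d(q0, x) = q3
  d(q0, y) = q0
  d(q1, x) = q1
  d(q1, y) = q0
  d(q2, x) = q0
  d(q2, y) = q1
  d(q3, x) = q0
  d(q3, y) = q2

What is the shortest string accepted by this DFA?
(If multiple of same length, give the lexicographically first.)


BFS by string length (lex-first path to each state shown):
  len 0: q0<-""
  len 1: q0<-"y", q3<-"x"
  len 2: q0<-"xx", q2<-"xy", q3<-"yx"
Found accept state at length 2.

"xy"


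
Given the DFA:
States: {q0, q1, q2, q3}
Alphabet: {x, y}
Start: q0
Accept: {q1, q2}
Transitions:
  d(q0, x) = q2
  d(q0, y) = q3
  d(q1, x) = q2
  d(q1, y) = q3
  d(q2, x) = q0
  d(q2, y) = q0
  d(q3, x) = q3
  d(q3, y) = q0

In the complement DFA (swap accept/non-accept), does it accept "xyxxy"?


Trace: q0 -> q2 -> q0 -> q2 -> q0 -> q3
Final: q3
Original accept: {q1, q2}
Complement: q3 is not in original accept

Yes, complement accepts (original rejects)


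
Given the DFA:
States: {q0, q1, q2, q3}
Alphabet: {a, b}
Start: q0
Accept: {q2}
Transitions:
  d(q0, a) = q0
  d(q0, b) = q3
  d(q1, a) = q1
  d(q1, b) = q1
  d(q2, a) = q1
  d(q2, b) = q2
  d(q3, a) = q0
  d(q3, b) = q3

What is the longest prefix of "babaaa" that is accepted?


Run the DFA, marking each prefix where the state is accepting:
  "" -> q0 [reject]
  "b" -> q3 [reject]
  "ba" -> q0 [reject]
  "bab" -> q3 [reject]
  "baba" -> q0 [reject]
  "babaa" -> q0 [reject]
  "babaaa" -> q0 [reject]

No prefix is accepted


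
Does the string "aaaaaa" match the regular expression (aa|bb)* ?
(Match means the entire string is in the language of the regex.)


|string| = 6; first = 'a'; last = 'a'

Yes, "aaaaaa" matches (aa|bb)*


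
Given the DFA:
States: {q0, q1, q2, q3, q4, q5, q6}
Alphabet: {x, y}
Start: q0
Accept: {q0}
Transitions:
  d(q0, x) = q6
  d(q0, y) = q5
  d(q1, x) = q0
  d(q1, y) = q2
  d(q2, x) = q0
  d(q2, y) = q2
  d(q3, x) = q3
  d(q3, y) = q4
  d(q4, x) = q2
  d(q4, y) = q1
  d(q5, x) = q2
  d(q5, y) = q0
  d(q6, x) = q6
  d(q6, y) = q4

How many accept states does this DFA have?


Accept states listed: {q0}
Counting: q0(1)

1


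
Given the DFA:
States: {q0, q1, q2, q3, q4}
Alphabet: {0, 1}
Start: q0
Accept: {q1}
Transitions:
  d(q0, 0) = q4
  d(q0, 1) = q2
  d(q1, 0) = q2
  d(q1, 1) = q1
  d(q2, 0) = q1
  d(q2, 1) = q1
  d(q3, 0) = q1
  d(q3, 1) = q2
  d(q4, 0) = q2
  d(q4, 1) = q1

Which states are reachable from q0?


BFS from q0:
  layer 0: {q0}
  layer 1: {q2, q4}
  layer 2: {q1}

{q0, q1, q2, q4}


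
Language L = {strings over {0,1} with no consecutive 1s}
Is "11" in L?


'11' occurs at index 0

No, "11" is not in L


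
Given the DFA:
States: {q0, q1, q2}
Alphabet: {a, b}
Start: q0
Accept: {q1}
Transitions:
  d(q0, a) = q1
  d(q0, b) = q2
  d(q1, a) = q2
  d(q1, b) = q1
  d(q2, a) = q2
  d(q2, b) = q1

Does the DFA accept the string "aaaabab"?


Trace: q0 -> q1 -> q2 -> q2 -> q2 -> q1 -> q2 -> q1
Final state: q1
Accept states: {q1}

Yes, accepted (final state q1 is an accept state)


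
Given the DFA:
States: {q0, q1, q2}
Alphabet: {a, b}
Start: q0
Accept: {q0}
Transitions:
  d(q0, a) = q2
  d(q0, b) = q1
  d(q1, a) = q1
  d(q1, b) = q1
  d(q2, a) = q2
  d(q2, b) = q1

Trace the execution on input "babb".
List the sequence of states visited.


Input: babb
d(q0, b) = q1
d(q1, a) = q1
d(q1, b) = q1
d(q1, b) = q1


q0 -> q1 -> q1 -> q1 -> q1


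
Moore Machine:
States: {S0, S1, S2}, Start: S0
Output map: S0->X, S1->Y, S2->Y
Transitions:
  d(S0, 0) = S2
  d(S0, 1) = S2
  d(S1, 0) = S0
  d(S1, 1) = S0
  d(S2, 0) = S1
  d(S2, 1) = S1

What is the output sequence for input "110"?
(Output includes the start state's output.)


Start: S0 (output X)
  --1--> S2 (output Y)
  --1--> S1 (output Y)
  --0--> S0 (output X)

"XYYX"


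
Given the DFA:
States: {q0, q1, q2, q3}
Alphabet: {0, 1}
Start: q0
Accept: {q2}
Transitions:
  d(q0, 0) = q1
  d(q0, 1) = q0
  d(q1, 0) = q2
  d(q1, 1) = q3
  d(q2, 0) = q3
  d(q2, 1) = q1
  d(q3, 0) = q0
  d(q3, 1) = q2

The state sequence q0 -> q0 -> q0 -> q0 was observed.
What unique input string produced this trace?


Trace back each transition to find the symbol:
  q0 --[1]--> q0
  q0 --[1]--> q0
  q0 --[1]--> q0

"111"


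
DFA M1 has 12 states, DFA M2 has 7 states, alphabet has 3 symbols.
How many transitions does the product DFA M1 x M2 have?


Product DFA has 12 * 7 = 84 states.
Each has 3 transitions: 84 * 3 = 252

252


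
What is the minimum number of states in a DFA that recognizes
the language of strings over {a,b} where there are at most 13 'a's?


States: count = 0, 1, ..., 13 (all accepting; 14 states), plus a dead state for count > 13.
Total: 14 + 1 = 15.

15


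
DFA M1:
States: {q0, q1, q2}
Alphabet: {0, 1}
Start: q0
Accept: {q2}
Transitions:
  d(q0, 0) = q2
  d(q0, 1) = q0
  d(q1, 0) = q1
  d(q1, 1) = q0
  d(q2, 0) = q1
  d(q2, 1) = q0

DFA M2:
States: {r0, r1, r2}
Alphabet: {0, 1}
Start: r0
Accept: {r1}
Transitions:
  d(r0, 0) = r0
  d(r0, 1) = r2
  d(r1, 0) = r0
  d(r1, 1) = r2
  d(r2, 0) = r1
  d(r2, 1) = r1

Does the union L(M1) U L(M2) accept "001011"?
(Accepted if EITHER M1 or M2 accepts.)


M1: final=q0 accepted=False
M2: final=r1 accepted=True

Yes, union accepts


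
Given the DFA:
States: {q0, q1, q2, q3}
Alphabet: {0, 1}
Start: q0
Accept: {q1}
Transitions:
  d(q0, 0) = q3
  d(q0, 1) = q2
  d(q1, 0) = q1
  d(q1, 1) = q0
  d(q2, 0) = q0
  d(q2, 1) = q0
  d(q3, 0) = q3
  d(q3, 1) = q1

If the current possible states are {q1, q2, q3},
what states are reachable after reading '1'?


Apply transition on '1' from each current state:
  d(q1, 1) = q0
  d(q2, 1) = q0
  d(q3, 1) = q1

{q0, q1}


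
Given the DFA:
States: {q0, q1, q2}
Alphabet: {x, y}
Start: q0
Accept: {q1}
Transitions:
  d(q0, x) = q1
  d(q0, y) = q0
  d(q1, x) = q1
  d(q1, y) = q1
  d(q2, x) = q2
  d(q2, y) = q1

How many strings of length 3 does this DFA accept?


Enumerating all length-3 strings:
  "xxx" -> q1 [accept]
  "xxy" -> q1 [accept]
  "xyx" -> q1 [accept]
  "xyy" -> q1 [accept]
  "yxx" -> q1 [accept]
  "yxy" -> q1 [accept]
  "yyx" -> q1 [accept]
  "yyy" -> q0 [reject]

7 out of 8


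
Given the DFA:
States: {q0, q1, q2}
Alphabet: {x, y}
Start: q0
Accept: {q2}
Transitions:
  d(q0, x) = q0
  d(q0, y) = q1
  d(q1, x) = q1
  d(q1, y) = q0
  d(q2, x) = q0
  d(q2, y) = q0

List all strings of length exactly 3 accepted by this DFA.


All strings of length 3: 8 total
Accepted: 0

None


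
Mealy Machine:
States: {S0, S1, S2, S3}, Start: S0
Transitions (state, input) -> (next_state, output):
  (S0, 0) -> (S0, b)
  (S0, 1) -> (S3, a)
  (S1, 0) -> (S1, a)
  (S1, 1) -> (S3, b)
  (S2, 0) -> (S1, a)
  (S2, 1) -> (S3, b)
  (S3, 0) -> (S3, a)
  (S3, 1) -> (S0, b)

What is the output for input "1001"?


Step-by-step:
  (S0, 1) -> (S3, a)
  (S3, 0) -> (S3, a)
  (S3, 0) -> (S3, a)
  (S3, 1) -> (S0, b)

"aaab"


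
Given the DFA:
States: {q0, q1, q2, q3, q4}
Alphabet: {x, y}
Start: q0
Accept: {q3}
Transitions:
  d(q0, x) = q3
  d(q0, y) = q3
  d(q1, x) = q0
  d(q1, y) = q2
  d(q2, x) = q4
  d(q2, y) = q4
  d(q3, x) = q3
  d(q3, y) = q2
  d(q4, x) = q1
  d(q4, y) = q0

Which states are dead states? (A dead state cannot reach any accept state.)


Forward reachability from each state:
  q0 -> reaches accept state q3 (live)
  q1 -> reaches accept state q3 (live)
  q2 -> reaches accept state q3 (live)
  q3 -> reaches accept state q3 (live)
  q4 -> reaches accept state q3 (live)

None (all states can reach an accept state)


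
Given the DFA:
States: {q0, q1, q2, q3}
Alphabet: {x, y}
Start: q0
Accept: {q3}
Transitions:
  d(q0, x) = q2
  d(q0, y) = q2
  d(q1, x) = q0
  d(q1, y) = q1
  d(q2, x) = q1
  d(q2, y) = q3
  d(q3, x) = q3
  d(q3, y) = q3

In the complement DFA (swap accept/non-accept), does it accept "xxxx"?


Trace: q0 -> q2 -> q1 -> q0 -> q2
Final: q2
Original accept: {q3}
Complement: q2 is not in original accept

Yes, complement accepts (original rejects)


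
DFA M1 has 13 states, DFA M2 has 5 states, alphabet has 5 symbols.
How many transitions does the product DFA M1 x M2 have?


Product DFA has 13 * 5 = 65 states.
Each has 5 transitions: 65 * 5 = 325

325


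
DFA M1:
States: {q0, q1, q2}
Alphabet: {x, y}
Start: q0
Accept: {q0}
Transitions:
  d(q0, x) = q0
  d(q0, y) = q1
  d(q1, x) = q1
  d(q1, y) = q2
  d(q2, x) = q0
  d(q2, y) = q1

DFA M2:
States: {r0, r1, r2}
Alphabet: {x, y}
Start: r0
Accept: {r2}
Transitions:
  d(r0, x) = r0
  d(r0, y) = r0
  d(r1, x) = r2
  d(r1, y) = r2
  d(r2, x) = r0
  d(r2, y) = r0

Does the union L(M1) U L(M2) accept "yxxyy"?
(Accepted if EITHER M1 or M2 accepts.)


M1: final=q1 accepted=False
M2: final=r0 accepted=False

No, union rejects (neither accepts)


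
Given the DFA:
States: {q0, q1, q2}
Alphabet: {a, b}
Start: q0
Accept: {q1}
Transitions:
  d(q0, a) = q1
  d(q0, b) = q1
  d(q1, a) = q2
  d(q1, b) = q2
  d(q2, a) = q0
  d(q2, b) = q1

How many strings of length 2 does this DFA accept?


Enumerating all length-2 strings:
  "aa" -> q2 [reject]
  "ab" -> q2 [reject]
  "ba" -> q2 [reject]
  "bb" -> q2 [reject]

0 out of 4


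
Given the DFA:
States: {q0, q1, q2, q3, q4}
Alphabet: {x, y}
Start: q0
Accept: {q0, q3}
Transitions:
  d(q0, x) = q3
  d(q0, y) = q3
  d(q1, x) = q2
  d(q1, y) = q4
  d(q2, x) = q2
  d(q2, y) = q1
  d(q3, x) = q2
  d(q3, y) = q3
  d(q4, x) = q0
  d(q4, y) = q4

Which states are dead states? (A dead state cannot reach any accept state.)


Forward reachability from each state:
  q0 -> reaches accept state q0 (live)
  q1 -> reaches accept state q0 (live)
  q2 -> reaches accept state q0 (live)
  q3 -> reaches accept state q0 (live)
  q4 -> reaches accept state q0 (live)

None (all states can reach an accept state)


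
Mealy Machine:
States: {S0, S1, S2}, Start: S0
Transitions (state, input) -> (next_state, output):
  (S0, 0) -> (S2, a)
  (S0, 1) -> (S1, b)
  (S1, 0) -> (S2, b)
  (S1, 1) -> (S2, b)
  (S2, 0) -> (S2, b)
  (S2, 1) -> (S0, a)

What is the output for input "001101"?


Step-by-step:
  (S0, 0) -> (S2, a)
  (S2, 0) -> (S2, b)
  (S2, 1) -> (S0, a)
  (S0, 1) -> (S1, b)
  (S1, 0) -> (S2, b)
  (S2, 1) -> (S0, a)

"ababba"


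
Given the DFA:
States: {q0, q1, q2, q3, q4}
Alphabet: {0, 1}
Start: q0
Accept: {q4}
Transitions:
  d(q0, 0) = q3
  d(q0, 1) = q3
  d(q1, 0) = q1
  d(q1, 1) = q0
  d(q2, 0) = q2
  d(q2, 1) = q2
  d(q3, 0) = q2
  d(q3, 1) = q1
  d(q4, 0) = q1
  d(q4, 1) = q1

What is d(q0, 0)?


Looking up transition d(q0, 0)

q3


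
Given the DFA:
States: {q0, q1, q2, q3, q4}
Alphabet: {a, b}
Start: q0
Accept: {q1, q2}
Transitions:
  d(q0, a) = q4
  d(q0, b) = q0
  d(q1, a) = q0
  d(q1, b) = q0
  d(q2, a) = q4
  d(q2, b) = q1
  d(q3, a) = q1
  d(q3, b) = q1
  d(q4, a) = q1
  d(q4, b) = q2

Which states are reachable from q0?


BFS from q0:
  layer 0: {q0}
  layer 1: {q4}
  layer 2: {q1, q2}

{q0, q1, q2, q4}


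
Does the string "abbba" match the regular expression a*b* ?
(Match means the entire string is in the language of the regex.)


|string| = 5; first = 'a'; last = 'a'

No, "abbba" does not match a*b*


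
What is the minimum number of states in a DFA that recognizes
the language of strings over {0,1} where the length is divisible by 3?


States track (length) mod 3.
Need 3 states: one per remainder 0..2; accept = remainder 0.

3


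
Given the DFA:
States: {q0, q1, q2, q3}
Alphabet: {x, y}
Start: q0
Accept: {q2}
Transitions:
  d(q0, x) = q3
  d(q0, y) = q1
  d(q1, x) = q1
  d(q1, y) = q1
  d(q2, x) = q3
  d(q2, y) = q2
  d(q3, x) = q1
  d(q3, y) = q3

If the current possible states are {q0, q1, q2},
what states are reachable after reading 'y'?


Apply transition on 'y' from each current state:
  d(q0, y) = q1
  d(q1, y) = q1
  d(q2, y) = q2

{q1, q2}


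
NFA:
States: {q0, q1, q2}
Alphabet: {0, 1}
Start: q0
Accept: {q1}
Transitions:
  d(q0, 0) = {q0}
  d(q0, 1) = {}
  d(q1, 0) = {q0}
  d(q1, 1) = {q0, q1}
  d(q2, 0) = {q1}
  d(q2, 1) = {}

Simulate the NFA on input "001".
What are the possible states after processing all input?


Start: {q0}
  --0--> {q0}
  --0--> {q0}
  --1--> {}

{} (empty set, no valid transitions)


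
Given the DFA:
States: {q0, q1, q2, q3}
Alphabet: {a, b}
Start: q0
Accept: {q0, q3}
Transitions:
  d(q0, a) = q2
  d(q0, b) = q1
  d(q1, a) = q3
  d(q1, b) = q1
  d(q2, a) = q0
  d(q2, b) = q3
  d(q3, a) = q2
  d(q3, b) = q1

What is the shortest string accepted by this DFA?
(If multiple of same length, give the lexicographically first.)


BFS by string length (lex-first path to each state shown):
  len 0: q0<-""
Found accept state at length 0.

"" (empty string)


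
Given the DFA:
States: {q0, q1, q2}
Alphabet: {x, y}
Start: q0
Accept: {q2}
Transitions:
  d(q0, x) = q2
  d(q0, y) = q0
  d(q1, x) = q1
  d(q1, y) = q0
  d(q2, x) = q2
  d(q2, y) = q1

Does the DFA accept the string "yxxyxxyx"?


Trace: q0 -> q0 -> q2 -> q2 -> q1 -> q1 -> q1 -> q0 -> q2
Final state: q2
Accept states: {q2}

Yes, accepted (final state q2 is an accept state)


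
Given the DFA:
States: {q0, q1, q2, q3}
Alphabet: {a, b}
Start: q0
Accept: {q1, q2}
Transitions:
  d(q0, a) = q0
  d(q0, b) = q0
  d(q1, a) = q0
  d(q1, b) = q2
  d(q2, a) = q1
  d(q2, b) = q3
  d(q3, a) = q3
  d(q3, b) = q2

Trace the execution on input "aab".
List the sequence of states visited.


Input: aab
d(q0, a) = q0
d(q0, a) = q0
d(q0, b) = q0


q0 -> q0 -> q0 -> q0


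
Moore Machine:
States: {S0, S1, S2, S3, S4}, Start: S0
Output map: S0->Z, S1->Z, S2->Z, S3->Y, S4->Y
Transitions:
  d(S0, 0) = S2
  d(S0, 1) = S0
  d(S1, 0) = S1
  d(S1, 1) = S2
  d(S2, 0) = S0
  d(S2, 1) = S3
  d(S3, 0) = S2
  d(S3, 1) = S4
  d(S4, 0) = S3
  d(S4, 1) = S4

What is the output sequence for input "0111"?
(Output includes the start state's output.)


Start: S0 (output Z)
  --0--> S2 (output Z)
  --1--> S3 (output Y)
  --1--> S4 (output Y)
  --1--> S4 (output Y)

"ZZYYY"


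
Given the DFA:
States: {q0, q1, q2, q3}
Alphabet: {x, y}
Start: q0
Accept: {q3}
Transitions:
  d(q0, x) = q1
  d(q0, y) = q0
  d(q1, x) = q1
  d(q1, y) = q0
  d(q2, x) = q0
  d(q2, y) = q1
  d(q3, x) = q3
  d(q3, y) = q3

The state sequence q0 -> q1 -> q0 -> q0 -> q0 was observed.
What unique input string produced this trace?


Trace back each transition to find the symbol:
  q0 --[x]--> q1
  q1 --[y]--> q0
  q0 --[y]--> q0
  q0 --[y]--> q0

"xyyy"


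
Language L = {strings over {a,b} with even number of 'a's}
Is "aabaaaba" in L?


count('a') = 6; 6 mod 2 = 0

Yes, "aabaaaba" is in L


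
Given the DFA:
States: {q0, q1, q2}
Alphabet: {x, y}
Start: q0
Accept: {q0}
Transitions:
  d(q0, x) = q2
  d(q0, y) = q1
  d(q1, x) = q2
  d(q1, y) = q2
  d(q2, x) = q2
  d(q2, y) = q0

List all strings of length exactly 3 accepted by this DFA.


All strings of length 3: 8 total
Accepted: 3

"xxy", "yxy", "yyy"


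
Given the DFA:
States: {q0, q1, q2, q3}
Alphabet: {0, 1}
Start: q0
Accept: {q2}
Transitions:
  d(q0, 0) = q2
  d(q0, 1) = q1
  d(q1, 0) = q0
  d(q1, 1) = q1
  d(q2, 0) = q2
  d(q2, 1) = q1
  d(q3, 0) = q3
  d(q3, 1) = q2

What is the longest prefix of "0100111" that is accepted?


Run the DFA, marking each prefix where the state is accepting:
  "" -> q0 [reject]
  "0" -> q2 [accept]
  "01" -> q1 [reject]
  "010" -> q0 [reject]
  "0100" -> q2 [accept]
  "01001" -> q1 [reject]
  "010011" -> q1 [reject]
  "0100111" -> q1 [reject]

"0100"


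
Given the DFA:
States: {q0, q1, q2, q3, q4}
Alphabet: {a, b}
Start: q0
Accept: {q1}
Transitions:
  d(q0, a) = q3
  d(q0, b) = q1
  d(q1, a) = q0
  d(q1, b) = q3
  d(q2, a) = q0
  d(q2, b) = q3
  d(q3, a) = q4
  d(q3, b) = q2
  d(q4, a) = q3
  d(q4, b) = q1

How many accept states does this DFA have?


Accept states listed: {q1}
Counting: q1(1)

1


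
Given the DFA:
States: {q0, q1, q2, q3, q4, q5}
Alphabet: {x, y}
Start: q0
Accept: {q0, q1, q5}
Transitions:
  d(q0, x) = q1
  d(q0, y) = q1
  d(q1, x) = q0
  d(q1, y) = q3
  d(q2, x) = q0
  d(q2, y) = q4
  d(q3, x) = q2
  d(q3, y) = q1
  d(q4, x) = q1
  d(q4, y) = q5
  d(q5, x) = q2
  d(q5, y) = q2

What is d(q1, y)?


Looking up transition d(q1, y)

q3


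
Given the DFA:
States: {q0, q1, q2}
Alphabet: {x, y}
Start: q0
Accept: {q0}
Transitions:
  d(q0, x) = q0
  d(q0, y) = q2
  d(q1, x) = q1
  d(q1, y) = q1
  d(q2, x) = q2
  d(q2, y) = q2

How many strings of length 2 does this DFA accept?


Enumerating all length-2 strings:
  "xx" -> q0 [accept]
  "xy" -> q2 [reject]
  "yx" -> q2 [reject]
  "yy" -> q2 [reject]

1 out of 4


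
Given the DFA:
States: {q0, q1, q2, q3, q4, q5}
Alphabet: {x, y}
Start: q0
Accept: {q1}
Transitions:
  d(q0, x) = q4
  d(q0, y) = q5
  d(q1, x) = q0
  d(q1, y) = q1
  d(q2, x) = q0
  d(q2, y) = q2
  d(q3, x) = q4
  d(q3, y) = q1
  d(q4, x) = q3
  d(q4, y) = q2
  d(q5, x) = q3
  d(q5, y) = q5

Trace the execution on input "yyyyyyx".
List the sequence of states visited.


Input: yyyyyyx
d(q0, y) = q5
d(q5, y) = q5
d(q5, y) = q5
d(q5, y) = q5
d(q5, y) = q5
d(q5, y) = q5
d(q5, x) = q3


q0 -> q5 -> q5 -> q5 -> q5 -> q5 -> q5 -> q3


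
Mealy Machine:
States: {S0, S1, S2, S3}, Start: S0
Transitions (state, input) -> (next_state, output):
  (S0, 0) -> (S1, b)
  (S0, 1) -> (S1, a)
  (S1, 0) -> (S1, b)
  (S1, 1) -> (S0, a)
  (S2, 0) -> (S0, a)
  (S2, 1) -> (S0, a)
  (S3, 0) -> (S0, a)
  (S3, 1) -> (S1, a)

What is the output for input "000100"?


Step-by-step:
  (S0, 0) -> (S1, b)
  (S1, 0) -> (S1, b)
  (S1, 0) -> (S1, b)
  (S1, 1) -> (S0, a)
  (S0, 0) -> (S1, b)
  (S1, 0) -> (S1, b)

"bbbabb"


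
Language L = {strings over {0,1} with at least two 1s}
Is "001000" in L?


count('1') = 1

No, "001000" is not in L


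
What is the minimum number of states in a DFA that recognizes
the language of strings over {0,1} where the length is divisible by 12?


States track (length) mod 12.
Need 12 states: one per remainder 0..11; accept = remainder 0.

12


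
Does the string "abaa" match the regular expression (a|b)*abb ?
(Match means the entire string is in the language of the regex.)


|string| = 4; first = 'a'; last = 'a'

No, "abaa" does not match (a|b)*abb


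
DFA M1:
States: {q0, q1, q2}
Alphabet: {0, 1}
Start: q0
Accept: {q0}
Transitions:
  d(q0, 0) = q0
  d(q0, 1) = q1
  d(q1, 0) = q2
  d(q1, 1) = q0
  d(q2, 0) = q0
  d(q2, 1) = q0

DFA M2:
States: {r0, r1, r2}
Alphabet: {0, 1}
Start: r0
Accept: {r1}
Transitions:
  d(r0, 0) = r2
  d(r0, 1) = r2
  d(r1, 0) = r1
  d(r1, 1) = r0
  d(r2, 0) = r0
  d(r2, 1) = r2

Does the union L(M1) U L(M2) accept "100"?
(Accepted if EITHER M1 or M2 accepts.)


M1: final=q0 accepted=True
M2: final=r2 accepted=False

Yes, union accepts


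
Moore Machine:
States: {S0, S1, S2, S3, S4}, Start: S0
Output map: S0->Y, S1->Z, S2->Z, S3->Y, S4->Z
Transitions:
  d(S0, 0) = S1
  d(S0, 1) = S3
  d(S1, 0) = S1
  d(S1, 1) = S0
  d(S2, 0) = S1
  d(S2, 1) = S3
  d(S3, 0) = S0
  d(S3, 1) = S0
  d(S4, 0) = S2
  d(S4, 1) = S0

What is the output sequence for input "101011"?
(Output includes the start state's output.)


Start: S0 (output Y)
  --1--> S3 (output Y)
  --0--> S0 (output Y)
  --1--> S3 (output Y)
  --0--> S0 (output Y)
  --1--> S3 (output Y)
  --1--> S0 (output Y)

"YYYYYYY"


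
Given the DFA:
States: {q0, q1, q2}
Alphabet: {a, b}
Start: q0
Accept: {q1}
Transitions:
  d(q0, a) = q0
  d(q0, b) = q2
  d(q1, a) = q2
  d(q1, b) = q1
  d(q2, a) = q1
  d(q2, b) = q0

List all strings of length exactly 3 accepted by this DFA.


All strings of length 3: 8 total
Accepted: 2

"aba", "bab"


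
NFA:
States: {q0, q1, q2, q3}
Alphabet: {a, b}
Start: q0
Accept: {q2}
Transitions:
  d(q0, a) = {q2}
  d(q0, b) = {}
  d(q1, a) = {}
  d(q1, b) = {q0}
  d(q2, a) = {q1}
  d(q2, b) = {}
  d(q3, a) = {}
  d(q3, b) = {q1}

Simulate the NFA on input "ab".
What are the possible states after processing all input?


Start: {q0}
  --a--> {q2}
  --b--> {}

{} (empty set, no valid transitions)


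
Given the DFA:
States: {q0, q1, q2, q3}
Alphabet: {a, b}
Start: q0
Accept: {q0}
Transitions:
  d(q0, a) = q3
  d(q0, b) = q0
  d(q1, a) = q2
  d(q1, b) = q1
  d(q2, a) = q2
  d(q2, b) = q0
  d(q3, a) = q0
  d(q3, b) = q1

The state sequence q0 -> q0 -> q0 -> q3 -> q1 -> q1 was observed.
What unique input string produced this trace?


Trace back each transition to find the symbol:
  q0 --[b]--> q0
  q0 --[b]--> q0
  q0 --[a]--> q3
  q3 --[b]--> q1
  q1 --[b]--> q1

"bbabb"


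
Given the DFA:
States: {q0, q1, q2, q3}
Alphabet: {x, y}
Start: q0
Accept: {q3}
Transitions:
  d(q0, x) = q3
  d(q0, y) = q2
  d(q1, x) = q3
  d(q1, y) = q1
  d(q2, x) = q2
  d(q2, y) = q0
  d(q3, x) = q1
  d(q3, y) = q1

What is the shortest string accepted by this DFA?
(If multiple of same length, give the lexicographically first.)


BFS by string length (lex-first path to each state shown):
  len 0: q0<-""
  len 1: q2<-"y", q3<-"x"
Found accept state at length 1.

"x"


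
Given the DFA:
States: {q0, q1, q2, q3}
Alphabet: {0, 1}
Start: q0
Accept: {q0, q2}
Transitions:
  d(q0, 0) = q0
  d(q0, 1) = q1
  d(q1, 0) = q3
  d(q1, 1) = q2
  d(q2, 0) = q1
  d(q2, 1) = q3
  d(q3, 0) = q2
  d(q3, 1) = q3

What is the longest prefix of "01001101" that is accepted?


Run the DFA, marking each prefix where the state is accepting:
  "" -> q0 [accept]
  "0" -> q0 [accept]
  "01" -> q1 [reject]
  "010" -> q3 [reject]
  "0100" -> q2 [accept]
  "01001" -> q3 [reject]
  "010011" -> q3 [reject]
  "0100110" -> q2 [accept]
  "01001101" -> q3 [reject]

"0100110"


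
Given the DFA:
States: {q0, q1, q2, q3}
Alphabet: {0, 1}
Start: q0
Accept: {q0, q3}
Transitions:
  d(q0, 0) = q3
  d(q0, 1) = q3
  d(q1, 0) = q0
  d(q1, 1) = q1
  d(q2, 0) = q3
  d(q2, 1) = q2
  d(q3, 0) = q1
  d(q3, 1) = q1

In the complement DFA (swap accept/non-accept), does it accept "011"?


Trace: q0 -> q3 -> q1 -> q1
Final: q1
Original accept: {q0, q3}
Complement: q1 is not in original accept

Yes, complement accepts (original rejects)


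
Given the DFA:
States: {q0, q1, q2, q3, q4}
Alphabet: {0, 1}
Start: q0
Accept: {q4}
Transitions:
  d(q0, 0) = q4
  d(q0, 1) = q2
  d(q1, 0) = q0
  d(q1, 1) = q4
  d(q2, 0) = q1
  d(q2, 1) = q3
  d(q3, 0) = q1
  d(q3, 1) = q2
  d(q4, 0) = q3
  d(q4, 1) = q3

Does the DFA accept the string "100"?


Trace: q0 -> q2 -> q1 -> q0
Final state: q0
Accept states: {q4}

No, rejected (final state q0 is not an accept state)


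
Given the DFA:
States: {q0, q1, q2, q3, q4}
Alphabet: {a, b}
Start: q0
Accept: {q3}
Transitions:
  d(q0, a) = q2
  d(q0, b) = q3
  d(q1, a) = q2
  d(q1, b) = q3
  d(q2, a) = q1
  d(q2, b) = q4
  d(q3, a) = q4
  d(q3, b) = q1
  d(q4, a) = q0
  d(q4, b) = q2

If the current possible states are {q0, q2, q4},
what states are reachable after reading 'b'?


Apply transition on 'b' from each current state:
  d(q0, b) = q3
  d(q2, b) = q4
  d(q4, b) = q2

{q2, q3, q4}


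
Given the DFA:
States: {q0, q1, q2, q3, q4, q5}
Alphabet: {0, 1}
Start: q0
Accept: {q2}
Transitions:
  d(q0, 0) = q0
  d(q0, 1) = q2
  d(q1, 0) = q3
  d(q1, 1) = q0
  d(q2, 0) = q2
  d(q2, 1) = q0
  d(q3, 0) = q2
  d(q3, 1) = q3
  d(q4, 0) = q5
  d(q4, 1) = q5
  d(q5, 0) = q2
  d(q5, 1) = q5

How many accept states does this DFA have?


Accept states listed: {q2}
Counting: q2(1)

1


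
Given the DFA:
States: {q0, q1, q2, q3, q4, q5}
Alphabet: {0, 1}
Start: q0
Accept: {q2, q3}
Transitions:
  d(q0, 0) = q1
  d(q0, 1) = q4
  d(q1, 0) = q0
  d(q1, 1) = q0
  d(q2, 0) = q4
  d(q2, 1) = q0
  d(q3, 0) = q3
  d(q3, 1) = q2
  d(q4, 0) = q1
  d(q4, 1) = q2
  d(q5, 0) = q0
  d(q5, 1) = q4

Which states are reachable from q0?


BFS from q0:
  layer 0: {q0}
  layer 1: {q1, q4}
  layer 2: {q2}

{q0, q1, q2, q4}


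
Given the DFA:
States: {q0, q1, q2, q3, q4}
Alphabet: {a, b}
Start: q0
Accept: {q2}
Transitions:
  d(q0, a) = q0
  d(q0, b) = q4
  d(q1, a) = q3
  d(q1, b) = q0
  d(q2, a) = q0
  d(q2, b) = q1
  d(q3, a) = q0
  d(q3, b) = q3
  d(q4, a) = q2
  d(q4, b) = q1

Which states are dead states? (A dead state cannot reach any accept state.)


Forward reachability from each state:
  q0 -> reaches accept state q2 (live)
  q1 -> reaches accept state q2 (live)
  q2 -> reaches accept state q2 (live)
  q3 -> reaches accept state q2 (live)
  q4 -> reaches accept state q2 (live)

None (all states can reach an accept state)


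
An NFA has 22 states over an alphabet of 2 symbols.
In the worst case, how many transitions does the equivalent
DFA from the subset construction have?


Subset construction: one DFA state per subset of NFA states = 2^22 = 4194304 states.
Each DFA state has 2 outgoing transitions: 4194304 * 2 = 8388608

8388608


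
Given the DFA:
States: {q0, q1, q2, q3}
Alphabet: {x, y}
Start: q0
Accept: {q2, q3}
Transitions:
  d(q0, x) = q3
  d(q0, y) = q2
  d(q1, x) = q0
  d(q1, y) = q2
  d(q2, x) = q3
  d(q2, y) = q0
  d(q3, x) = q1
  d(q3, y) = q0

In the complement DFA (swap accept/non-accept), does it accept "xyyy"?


Trace: q0 -> q3 -> q0 -> q2 -> q0
Final: q0
Original accept: {q2, q3}
Complement: q0 is not in original accept

Yes, complement accepts (original rejects)


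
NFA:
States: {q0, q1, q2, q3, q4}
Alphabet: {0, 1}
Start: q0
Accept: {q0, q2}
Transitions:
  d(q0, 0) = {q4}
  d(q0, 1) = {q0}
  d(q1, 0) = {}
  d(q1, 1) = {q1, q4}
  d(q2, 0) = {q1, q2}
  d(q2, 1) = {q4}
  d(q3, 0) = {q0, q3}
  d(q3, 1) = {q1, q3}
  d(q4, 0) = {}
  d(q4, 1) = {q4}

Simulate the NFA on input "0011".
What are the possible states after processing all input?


Start: {q0}
  --0--> {q4}
  --0--> {}
  --1--> {}
  --1--> {}

{} (empty set, no valid transitions)


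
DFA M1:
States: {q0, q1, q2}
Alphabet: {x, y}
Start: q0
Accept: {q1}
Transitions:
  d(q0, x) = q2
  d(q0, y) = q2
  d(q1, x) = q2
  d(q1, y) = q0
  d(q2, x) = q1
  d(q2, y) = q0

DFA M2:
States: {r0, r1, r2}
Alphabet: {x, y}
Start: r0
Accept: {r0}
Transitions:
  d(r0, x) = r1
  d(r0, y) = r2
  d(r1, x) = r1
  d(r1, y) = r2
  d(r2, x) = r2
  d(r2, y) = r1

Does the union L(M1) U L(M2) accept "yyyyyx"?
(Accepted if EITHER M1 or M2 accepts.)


M1: final=q1 accepted=True
M2: final=r2 accepted=False

Yes, union accepts


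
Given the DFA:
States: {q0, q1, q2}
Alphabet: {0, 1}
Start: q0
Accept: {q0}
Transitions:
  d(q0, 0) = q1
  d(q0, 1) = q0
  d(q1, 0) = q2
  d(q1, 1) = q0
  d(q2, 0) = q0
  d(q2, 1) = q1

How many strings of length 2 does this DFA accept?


Enumerating all length-2 strings:
  "00" -> q2 [reject]
  "01" -> q0 [accept]
  "10" -> q1 [reject]
  "11" -> q0 [accept]

2 out of 4


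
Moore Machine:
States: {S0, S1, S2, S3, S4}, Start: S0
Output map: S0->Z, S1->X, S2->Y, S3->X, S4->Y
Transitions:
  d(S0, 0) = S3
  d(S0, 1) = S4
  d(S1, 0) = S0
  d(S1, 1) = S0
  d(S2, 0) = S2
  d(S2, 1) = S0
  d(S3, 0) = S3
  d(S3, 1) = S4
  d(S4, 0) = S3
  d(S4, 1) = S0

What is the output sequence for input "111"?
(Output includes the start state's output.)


Start: S0 (output Z)
  --1--> S4 (output Y)
  --1--> S0 (output Z)
  --1--> S4 (output Y)

"ZYZY"


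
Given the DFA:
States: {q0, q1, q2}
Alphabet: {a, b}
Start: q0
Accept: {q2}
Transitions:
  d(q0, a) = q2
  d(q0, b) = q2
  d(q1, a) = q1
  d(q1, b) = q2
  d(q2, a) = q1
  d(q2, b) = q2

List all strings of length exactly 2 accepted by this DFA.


All strings of length 2: 4 total
Accepted: 2

"ab", "bb"


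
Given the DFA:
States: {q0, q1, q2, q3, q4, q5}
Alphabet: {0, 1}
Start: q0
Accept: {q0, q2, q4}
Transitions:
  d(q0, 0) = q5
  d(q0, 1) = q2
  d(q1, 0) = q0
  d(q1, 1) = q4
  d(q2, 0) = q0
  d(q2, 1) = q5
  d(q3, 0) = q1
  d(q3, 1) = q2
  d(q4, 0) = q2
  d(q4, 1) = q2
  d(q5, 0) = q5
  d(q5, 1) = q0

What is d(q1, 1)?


Looking up transition d(q1, 1)

q4


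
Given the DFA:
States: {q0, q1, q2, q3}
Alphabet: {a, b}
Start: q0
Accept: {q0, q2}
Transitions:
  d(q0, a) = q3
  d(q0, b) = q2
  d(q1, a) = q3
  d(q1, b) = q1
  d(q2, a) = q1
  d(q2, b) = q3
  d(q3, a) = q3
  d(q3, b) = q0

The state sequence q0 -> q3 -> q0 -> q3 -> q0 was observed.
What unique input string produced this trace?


Trace back each transition to find the symbol:
  q0 --[a]--> q3
  q3 --[b]--> q0
  q0 --[a]--> q3
  q3 --[b]--> q0

"abab"


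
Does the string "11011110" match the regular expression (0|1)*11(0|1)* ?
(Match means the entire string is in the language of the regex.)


|string| = 8; first = '1'; last = '0'

Yes, "11011110" matches (0|1)*11(0|1)*


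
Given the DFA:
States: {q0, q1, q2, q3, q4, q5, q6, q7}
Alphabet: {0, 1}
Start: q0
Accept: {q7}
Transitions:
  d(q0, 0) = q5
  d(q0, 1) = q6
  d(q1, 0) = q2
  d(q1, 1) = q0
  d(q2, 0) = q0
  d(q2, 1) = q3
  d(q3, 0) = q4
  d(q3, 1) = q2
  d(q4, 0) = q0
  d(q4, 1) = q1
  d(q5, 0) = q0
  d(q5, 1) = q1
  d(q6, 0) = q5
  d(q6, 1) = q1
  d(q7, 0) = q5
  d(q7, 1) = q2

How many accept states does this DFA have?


Accept states listed: {q7}
Counting: q7(1)

1


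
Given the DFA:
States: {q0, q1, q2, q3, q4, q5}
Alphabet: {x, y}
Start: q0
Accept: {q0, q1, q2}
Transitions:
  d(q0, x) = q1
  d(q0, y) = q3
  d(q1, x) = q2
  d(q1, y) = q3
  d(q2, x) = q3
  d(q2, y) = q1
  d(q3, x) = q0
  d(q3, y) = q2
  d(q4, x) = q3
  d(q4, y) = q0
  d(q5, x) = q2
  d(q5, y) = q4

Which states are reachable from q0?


BFS from q0:
  layer 0: {q0}
  layer 1: {q1, q3}
  layer 2: {q2}

{q0, q1, q2, q3}


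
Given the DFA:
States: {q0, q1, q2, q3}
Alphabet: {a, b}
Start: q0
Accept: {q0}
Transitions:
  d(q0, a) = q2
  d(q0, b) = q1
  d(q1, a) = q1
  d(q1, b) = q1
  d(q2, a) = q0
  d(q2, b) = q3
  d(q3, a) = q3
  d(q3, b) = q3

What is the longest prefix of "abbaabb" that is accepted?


Run the DFA, marking each prefix where the state is accepting:
  "" -> q0 [accept]
  "a" -> q2 [reject]
  "ab" -> q3 [reject]
  "abb" -> q3 [reject]
  "abba" -> q3 [reject]
  "abbaa" -> q3 [reject]
  "abbaab" -> q3 [reject]
  "abbaabb" -> q3 [reject]

""


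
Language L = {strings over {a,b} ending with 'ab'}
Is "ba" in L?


last two symbols = 'ba'

No, "ba" is not in L


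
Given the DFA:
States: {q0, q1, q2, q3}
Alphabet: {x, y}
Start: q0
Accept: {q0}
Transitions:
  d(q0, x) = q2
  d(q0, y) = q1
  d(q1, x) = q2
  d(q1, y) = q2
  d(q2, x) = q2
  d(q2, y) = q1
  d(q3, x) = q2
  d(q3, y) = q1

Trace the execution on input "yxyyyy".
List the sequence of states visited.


Input: yxyyyy
d(q0, y) = q1
d(q1, x) = q2
d(q2, y) = q1
d(q1, y) = q2
d(q2, y) = q1
d(q1, y) = q2


q0 -> q1 -> q2 -> q1 -> q2 -> q1 -> q2


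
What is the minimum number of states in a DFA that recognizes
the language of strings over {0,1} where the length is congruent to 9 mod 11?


States track (length) mod 11.
Need 11 states: one per remainder 0..10; accept = remainder 9.

11


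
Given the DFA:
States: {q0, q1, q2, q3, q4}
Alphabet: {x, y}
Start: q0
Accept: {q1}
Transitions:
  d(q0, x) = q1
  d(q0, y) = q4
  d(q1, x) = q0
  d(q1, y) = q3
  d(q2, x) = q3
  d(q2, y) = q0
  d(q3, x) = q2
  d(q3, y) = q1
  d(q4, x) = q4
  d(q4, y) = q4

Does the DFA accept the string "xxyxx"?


Trace: q0 -> q1 -> q0 -> q4 -> q4 -> q4
Final state: q4
Accept states: {q1}

No, rejected (final state q4 is not an accept state)


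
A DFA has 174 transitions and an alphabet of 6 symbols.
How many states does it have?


Each state has exactly one transition per symbol.
states = transitions / |alphabet| = 174 / 6 = 29

29


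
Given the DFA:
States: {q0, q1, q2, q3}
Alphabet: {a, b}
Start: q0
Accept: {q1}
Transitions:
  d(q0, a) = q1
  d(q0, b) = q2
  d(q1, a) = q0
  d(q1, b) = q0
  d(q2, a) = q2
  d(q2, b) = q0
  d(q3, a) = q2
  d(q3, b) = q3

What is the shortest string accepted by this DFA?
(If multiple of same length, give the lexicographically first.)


BFS by string length (lex-first path to each state shown):
  len 0: q0<-""
  len 1: q1<-"a", q2<-"b"
Found accept state at length 1.

"a"


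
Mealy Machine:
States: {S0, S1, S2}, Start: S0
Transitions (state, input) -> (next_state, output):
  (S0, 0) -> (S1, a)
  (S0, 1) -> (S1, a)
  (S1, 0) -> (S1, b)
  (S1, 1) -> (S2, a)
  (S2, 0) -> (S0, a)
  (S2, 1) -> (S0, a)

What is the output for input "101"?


Step-by-step:
  (S0, 1) -> (S1, a)
  (S1, 0) -> (S1, b)
  (S1, 1) -> (S2, a)

"aba"


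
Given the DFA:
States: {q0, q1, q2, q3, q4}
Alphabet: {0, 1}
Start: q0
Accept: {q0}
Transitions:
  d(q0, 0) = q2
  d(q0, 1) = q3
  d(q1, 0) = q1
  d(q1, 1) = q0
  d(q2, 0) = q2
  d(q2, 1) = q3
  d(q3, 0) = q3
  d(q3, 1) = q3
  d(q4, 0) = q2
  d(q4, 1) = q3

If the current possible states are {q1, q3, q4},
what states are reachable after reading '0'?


Apply transition on '0' from each current state:
  d(q1, 0) = q1
  d(q3, 0) = q3
  d(q4, 0) = q2

{q1, q2, q3}


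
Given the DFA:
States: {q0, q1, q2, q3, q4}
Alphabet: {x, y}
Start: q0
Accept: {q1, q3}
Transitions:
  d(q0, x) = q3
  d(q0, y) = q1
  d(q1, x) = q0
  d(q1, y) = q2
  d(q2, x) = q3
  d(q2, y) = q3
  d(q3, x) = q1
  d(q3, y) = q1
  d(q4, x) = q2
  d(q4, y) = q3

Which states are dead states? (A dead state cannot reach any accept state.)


Forward reachability from each state:
  q0 -> reaches accept state q1 (live)
  q1 -> reaches accept state q1 (live)
  q2 -> reaches accept state q1 (live)
  q3 -> reaches accept state q1 (live)
  q4 -> reaches accept state q1 (live)

None (all states can reach an accept state)


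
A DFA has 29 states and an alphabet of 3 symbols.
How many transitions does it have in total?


Each state has exactly one transition per symbol.
29 * 3 = 87

87


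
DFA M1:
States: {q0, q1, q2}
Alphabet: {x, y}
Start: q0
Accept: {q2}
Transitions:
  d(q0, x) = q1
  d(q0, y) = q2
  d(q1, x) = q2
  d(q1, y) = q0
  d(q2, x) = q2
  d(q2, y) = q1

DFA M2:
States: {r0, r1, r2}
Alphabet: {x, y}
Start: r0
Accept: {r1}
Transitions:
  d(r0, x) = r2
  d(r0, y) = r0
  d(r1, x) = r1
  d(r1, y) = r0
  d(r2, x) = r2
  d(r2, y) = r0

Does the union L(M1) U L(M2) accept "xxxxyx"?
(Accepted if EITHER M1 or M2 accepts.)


M1: final=q2 accepted=True
M2: final=r2 accepted=False

Yes, union accepts


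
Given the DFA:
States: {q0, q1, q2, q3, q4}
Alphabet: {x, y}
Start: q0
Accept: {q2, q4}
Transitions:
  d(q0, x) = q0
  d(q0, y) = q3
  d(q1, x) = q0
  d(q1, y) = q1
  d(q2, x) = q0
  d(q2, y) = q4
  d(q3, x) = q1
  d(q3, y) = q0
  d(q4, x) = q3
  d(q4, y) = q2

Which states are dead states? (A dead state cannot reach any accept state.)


Forward reachability from each state:
  q0 -> reaches {q0, q1, q3}, no accept state (dead)
  q1 -> reaches {q0, q1, q3}, no accept state (dead)
  q2 -> reaches accept state q2 (live)
  q3 -> reaches {q0, q1, q3}, no accept state (dead)
  q4 -> reaches accept state q2 (live)

{q0, q1, q3}


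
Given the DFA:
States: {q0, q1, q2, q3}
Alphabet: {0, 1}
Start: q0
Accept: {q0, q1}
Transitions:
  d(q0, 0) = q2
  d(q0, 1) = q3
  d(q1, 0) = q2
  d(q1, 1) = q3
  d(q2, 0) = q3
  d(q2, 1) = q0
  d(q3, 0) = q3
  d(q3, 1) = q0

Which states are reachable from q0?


BFS from q0:
  layer 0: {q0}
  layer 1: {q2, q3}

{q0, q2, q3}


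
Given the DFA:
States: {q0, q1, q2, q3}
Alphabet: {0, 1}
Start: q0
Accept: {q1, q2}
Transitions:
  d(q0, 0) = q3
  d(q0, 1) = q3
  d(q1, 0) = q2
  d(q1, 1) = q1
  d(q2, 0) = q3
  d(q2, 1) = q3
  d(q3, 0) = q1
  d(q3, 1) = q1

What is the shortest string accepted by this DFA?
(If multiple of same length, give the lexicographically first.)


BFS by string length (lex-first path to each state shown):
  len 0: q0<-""
  len 1: q3<-"0"
  len 2: q1<-"00"
Found accept state at length 2.

"00"


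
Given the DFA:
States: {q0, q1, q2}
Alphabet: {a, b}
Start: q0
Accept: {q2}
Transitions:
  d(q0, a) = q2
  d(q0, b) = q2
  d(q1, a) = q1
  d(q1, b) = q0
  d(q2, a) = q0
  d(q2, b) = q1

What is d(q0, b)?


Looking up transition d(q0, b)

q2


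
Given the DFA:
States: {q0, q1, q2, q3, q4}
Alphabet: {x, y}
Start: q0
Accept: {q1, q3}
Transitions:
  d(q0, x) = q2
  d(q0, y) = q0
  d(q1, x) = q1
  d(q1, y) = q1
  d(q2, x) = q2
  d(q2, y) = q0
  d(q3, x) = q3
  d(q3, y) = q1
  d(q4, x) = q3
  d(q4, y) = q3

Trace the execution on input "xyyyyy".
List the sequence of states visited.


Input: xyyyyy
d(q0, x) = q2
d(q2, y) = q0
d(q0, y) = q0
d(q0, y) = q0
d(q0, y) = q0
d(q0, y) = q0


q0 -> q2 -> q0 -> q0 -> q0 -> q0 -> q0
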